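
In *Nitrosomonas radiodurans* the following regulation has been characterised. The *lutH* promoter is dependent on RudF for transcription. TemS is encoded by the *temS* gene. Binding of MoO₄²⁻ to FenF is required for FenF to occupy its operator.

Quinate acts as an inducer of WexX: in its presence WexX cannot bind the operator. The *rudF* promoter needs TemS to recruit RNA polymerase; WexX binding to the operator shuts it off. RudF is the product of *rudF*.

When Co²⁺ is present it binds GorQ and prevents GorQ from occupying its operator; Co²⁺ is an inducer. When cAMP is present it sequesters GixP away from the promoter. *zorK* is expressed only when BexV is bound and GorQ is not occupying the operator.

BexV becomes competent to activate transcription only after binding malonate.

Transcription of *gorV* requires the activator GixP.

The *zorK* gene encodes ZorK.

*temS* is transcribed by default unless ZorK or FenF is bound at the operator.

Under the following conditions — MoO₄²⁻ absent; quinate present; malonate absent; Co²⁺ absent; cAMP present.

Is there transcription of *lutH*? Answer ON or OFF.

ON

Malonate is absent, so BexV is inactive.
Co²⁺ is absent, so GorQ is active.
With repressor GorQ bound, *zorK* is not transcribed.
So ZorK is not produced.
MoO₄²⁻ is absent, so FenF is inactive.
With no repressor bound, *temS* is transcribed.
So TemS is produced and active.
Quinate is present, so WexX is inactive.
No repressor is bound and TemS is active, so *rudF* is transcribed.
So RudF is produced and active.
No repressor is bound and RudF is active, so *lutH* is transcribed.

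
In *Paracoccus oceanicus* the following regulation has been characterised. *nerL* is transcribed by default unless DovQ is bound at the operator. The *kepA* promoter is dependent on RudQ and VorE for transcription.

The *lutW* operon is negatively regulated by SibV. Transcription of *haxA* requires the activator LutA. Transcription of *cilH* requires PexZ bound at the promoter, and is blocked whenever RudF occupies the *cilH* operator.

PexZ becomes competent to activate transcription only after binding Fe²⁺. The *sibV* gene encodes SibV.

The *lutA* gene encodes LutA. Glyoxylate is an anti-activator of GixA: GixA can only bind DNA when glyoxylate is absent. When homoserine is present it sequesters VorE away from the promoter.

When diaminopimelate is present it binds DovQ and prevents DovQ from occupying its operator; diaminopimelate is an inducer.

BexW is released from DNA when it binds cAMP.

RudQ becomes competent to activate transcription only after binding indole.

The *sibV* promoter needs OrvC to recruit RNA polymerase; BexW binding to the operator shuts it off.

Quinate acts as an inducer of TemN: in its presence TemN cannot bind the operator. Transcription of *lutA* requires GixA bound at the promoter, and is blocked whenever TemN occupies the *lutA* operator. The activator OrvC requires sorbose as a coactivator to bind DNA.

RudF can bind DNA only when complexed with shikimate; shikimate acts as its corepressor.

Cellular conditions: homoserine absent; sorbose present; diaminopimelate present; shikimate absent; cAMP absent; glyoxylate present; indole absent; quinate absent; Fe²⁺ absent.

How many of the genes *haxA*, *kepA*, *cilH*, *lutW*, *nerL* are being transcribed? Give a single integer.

Glyoxylate is present, so GixA is inactive.
Quinate is absent, so TemN is active.
With repressor TemN bound, *lutA* is not transcribed.
So LutA is not produced.
Required activator LutA is absent, so *haxA* is not transcribed.
→ *haxA* is OFF.
Indole is absent, so RudQ is inactive.
Homoserine is absent, so VorE is active.
Required activator RudQ is absent, so *kepA* is not transcribed.
→ *kepA* is OFF.
Fe²⁺ is absent, so PexZ is inactive.
Shikimate is absent, so RudF is inactive.
Required activator PexZ is absent, so *cilH* is not transcribed.
→ *cilH* is OFF.
Sorbose is present, so OrvC is active.
cAMP is absent, so BexW is active.
With repressor BexW bound, *sibV* is not transcribed.
So SibV is not produced.
With no repressor bound, *lutW* is transcribed.
→ *lutW* is ON.
Diaminopimelate is present, so DovQ is inactive.
With no repressor bound, *nerL* is transcribed.
→ *nerL* is ON.
2 of the 5 genes are transcribed.

2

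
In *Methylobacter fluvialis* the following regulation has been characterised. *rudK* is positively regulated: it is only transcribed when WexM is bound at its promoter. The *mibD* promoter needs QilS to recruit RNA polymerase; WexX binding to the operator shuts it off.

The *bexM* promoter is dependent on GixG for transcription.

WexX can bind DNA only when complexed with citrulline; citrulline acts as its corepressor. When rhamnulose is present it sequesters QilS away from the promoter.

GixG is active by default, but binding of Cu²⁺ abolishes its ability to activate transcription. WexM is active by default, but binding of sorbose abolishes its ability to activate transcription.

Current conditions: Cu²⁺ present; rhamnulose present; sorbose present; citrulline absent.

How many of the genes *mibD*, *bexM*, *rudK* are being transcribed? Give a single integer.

Rhamnulose is present, so QilS is inactive.
Citrulline is absent, so WexX is inactive.
Required activator QilS is absent, so *mibD* is not transcribed.
→ *mibD* is OFF.
Cu²⁺ is present, so GixG is inactive.
Required activator GixG is absent, so *bexM* is not transcribed.
→ *bexM* is OFF.
Sorbose is present, so WexM is inactive.
Required activator WexM is absent, so *rudK* is not transcribed.
→ *rudK* is OFF.
0 of the 3 genes are transcribed.

0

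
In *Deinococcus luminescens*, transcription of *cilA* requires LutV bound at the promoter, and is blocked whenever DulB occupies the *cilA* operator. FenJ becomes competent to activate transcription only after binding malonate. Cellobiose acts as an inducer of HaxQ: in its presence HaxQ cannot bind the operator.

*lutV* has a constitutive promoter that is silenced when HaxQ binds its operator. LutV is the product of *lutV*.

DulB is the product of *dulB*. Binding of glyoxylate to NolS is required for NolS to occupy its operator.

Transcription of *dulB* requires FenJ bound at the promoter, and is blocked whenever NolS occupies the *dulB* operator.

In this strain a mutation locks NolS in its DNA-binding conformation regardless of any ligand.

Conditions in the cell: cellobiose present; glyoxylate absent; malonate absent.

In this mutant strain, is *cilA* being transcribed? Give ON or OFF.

Cellobiose is present, so HaxQ is inactive.
With no repressor bound, *lutV* is transcribed.
So LutV is produced and active.
NolS is constitutively active in this strain.
Malonate is absent, so FenJ is inactive.
With repressor NolS bound, *dulB* is not transcribed.
So DulB is not produced.
No repressor is bound and LutV is active, so *cilA* is transcribed.

ON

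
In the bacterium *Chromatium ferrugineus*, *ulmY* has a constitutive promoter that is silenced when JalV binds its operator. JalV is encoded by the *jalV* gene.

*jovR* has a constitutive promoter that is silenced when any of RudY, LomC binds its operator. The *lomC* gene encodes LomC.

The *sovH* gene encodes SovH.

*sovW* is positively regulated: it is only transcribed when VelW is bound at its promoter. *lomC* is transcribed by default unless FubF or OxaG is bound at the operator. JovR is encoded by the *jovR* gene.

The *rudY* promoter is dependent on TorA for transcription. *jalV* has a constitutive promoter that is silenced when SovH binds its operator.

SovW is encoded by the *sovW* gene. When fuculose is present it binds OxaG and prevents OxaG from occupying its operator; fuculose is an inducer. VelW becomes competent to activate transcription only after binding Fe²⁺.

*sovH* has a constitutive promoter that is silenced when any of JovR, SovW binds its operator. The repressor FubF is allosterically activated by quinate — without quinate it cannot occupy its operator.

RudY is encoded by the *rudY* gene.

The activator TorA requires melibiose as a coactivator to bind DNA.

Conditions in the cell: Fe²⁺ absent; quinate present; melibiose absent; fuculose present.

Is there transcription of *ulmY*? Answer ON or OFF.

OFF

Melibiose is absent, so TorA is inactive.
Required activator TorA is absent, so *rudY* is not transcribed.
So RudY is not produced.
Quinate is present, so FubF is active.
Fuculose is present, so OxaG is inactive.
With repressor FubF bound, *lomC* is not transcribed.
So LomC is not produced.
With no repressor bound, *jovR* is transcribed.
So JovR is produced and active.
Fe²⁺ is absent, so VelW is inactive.
Required activator VelW is absent, so *sovW* is not transcribed.
So SovW is not produced.
With repressor JovR bound, *sovH* is not transcribed.
So SovH is not produced.
With no repressor bound, *jalV* is transcribed.
So JalV is produced and active.
With repressor JalV bound, *ulmY* is not transcribed.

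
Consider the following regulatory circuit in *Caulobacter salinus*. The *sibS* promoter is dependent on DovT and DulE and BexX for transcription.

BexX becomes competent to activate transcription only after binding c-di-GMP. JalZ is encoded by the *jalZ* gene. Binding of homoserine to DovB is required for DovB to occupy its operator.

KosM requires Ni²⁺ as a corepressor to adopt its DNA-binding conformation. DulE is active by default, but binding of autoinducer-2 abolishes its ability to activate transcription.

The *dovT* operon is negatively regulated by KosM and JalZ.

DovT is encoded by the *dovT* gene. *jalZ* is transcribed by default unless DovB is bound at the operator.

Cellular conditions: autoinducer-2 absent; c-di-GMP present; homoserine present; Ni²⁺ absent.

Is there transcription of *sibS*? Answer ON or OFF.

ON

Ni²⁺ is absent, so KosM is inactive.
Homoserine is present, so DovB is active.
With repressor DovB bound, *jalZ* is not transcribed.
So JalZ is not produced.
With no repressor bound, *dovT* is transcribed.
So DovT is produced and active.
Autoinducer-2 is absent, so DulE is active.
c-di-GMP is present, so BexX is active.
No repressor is bound and DovT and DulE and BexX are active, so *sibS* is transcribed.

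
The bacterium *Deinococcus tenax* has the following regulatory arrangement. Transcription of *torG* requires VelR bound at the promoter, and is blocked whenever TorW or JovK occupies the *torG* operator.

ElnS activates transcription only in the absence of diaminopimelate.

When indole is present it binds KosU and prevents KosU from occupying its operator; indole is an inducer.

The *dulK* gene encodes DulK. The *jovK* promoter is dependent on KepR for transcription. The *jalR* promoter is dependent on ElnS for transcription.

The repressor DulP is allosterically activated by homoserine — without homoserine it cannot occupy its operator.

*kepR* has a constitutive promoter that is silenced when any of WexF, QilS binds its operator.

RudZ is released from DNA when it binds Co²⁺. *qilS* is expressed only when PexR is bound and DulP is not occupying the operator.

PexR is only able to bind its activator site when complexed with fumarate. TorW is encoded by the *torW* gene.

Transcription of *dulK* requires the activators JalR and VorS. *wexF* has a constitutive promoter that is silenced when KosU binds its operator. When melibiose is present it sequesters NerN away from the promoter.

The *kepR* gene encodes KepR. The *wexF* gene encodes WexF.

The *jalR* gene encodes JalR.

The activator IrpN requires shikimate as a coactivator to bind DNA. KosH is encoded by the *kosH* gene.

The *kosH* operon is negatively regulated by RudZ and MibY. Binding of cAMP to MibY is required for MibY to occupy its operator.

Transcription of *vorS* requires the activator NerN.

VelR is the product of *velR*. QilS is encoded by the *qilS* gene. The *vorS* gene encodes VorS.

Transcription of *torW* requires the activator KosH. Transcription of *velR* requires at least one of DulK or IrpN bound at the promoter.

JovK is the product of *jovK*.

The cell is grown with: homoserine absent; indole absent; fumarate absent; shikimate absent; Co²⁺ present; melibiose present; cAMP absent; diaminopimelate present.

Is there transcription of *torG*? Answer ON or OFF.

Co²⁺ is present, so RudZ is inactive.
cAMP is absent, so MibY is inactive.
With no repressor bound, *kosH* is transcribed.
So KosH is produced and active.
No repressor is bound and KosH is active, so *torW* is transcribed.
So TorW is produced and active.
Diaminopimelate is present, so ElnS is inactive.
Required activator ElnS is absent, so *jalR* is not transcribed.
So JalR is not produced.
Melibiose is present, so NerN is inactive.
Required activator NerN is absent, so *vorS* is not transcribed.
So VorS is not produced.
Required activator JalR is absent, so *dulK* is not transcribed.
So DulK is not produced.
Shikimate is absent, so IrpN is inactive.
No activator is available at the *velR* promoter, so *velR* is not transcribed.
So VelR is not produced.
Indole is absent, so KosU is active.
With repressor KosU bound, *wexF* is not transcribed.
So WexF is not produced.
Fumarate is absent, so PexR is inactive.
Homoserine is absent, so DulP is inactive.
Required activator PexR is absent, so *qilS* is not transcribed.
So QilS is not produced.
With no repressor bound, *kepR* is transcribed.
So KepR is produced and active.
No repressor is bound and KepR is active, so *jovK* is transcribed.
So JovK is produced and active.
With repressor TorW bound, *torG* is not transcribed.

OFF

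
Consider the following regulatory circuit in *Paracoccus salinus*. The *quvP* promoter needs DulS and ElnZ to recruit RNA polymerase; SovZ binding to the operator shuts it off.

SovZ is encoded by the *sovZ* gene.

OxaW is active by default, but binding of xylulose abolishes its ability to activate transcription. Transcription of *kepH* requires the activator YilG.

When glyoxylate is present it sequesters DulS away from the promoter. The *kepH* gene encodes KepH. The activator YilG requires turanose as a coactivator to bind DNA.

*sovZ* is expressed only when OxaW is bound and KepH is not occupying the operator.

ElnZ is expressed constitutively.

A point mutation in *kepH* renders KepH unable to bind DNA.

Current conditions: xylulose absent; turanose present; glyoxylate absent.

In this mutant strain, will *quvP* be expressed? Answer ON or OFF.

OFF

Xylulose is absent, so OxaW is active.
KepH is non-functional in this strain, so it has no effect.
No repressor is bound and OxaW is active, so *sovZ* is transcribed.
So SovZ is produced and active.
Glyoxylate is absent, so DulS is active.
ElnZ is produced constitutively and is active.
With repressor SovZ bound, *quvP* is not transcribed.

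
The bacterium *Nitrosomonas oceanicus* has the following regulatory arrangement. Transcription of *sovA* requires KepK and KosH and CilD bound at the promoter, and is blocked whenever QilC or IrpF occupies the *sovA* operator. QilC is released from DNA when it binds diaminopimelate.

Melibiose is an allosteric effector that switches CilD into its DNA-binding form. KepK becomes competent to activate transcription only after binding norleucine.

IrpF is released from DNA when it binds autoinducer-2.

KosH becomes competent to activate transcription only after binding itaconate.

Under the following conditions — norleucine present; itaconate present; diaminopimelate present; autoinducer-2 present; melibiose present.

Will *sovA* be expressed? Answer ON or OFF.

ON

Diaminopimelate is present, so QilC is inactive.
Norleucine is present, so KepK is active.
Itaconate is present, so KosH is active.
Melibiose is present, so CilD is active.
Autoinducer-2 is present, so IrpF is inactive.
No repressor is bound and KepK and KosH and CilD are active, so *sovA* is transcribed.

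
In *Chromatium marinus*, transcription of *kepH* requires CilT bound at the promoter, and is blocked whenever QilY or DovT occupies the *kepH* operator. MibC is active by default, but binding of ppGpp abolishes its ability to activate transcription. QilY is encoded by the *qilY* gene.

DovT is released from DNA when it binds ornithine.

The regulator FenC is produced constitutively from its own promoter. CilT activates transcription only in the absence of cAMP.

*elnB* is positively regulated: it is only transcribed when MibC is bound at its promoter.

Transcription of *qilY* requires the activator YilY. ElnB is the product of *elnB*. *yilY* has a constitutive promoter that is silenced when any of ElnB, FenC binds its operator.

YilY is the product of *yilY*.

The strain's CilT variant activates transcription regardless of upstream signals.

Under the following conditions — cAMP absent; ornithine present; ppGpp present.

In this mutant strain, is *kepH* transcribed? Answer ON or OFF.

ppGpp is present, so MibC is inactive.
Required activator MibC is absent, so *elnB* is not transcribed.
So ElnB is not produced.
FenC is produced constitutively and is active.
With repressor FenC bound, *yilY* is not transcribed.
So YilY is not produced.
Required activator YilY is absent, so *qilY* is not transcribed.
So QilY is not produced.
Ornithine is present, so DovT is inactive.
CilT is constitutively active in this strain.
No repressor is bound and CilT is active, so *kepH* is transcribed.

ON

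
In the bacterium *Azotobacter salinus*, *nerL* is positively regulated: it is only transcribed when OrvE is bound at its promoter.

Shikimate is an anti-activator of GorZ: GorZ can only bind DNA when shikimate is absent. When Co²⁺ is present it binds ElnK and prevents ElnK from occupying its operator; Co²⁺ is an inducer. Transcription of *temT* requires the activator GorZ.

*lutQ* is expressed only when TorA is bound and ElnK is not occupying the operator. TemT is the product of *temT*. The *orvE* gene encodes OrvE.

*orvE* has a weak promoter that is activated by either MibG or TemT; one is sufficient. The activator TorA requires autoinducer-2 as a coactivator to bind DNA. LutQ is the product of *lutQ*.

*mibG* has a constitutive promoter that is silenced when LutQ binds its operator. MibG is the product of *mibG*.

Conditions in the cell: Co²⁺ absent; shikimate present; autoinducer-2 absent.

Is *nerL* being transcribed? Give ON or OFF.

ON

Autoinducer-2 is absent, so TorA is inactive.
Co²⁺ is absent, so ElnK is active.
With repressor ElnK bound, *lutQ* is not transcribed.
So LutQ is not produced.
With no repressor bound, *mibG* is transcribed.
So MibG is produced and active.
Shikimate is present, so GorZ is inactive.
Required activator GorZ is absent, so *temT* is not transcribed.
So TemT is not produced.
Activator MibG is present, so *orvE* is transcribed.
So OrvE is produced and active.
No repressor is bound and OrvE is active, so *nerL* is transcribed.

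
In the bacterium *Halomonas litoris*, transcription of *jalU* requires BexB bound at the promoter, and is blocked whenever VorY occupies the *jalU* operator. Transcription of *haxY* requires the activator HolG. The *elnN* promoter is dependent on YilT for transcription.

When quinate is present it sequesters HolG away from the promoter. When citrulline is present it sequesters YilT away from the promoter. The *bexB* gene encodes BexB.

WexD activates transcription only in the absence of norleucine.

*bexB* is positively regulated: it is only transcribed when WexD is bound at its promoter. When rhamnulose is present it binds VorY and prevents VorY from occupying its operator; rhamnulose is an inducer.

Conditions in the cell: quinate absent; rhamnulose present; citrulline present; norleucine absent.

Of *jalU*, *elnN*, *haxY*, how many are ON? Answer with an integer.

Rhamnulose is present, so VorY is inactive.
Norleucine is absent, so WexD is active.
No repressor is bound and WexD is active, so *bexB* is transcribed.
So BexB is produced and active.
No repressor is bound and BexB is active, so *jalU* is transcribed.
→ *jalU* is ON.
Citrulline is present, so YilT is inactive.
Required activator YilT is absent, so *elnN* is not transcribed.
→ *elnN* is OFF.
Quinate is absent, so HolG is active.
No repressor is bound and HolG is active, so *haxY* is transcribed.
→ *haxY* is ON.
2 of the 3 genes are transcribed.

2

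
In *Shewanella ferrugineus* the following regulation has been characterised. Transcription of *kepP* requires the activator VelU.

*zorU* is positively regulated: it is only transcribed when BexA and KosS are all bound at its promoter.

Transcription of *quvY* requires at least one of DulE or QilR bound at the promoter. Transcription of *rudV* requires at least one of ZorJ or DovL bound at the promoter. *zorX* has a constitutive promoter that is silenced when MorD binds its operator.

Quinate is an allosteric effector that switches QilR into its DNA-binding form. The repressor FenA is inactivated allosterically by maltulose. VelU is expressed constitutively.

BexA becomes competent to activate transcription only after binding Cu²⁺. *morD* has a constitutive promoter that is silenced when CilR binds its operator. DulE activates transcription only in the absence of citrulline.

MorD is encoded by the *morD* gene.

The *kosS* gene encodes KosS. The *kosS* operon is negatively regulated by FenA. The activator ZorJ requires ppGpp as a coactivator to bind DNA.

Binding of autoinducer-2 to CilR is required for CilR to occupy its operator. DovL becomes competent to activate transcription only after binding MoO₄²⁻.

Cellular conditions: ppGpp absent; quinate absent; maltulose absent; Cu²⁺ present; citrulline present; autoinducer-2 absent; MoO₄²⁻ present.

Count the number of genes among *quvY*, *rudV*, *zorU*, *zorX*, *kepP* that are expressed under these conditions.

2

Citrulline is present, so DulE is inactive.
Quinate is absent, so QilR is inactive.
No activator is available at the *quvY* promoter, so *quvY* is not transcribed.
→ *quvY* is OFF.
ppGpp is absent, so ZorJ is inactive.
MoO₄²⁻ is present, so DovL is active.
Activator DovL is present, so *rudV* is transcribed.
→ *rudV* is ON.
Cu²⁺ is present, so BexA is active.
Maltulose is absent, so FenA is active.
With repressor FenA bound, *kosS* is not transcribed.
So KosS is not produced.
Required activator KosS is absent, so *zorU* is not transcribed.
→ *zorU* is OFF.
Autoinducer-2 is absent, so CilR is inactive.
With no repressor bound, *morD* is transcribed.
So MorD is produced and active.
With repressor MorD bound, *zorX* is not transcribed.
→ *zorX* is OFF.
VelU is produced constitutively and is active.
No repressor is bound and VelU is active, so *kepP* is transcribed.
→ *kepP* is ON.
2 of the 5 genes are transcribed.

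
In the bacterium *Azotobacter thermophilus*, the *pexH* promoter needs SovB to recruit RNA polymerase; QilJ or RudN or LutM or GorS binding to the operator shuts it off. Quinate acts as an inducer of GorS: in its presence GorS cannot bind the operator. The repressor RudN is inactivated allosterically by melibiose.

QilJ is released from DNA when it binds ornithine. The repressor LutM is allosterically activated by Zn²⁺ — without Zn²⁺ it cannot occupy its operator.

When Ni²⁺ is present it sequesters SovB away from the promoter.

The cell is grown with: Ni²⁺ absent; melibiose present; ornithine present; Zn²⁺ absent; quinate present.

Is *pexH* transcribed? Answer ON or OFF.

Ornithine is present, so QilJ is inactive.
Melibiose is present, so RudN is inactive.
Ni²⁺ is absent, so SovB is active.
Zn²⁺ is absent, so LutM is inactive.
Quinate is present, so GorS is inactive.
No repressor is bound and SovB is active, so *pexH* is transcribed.

ON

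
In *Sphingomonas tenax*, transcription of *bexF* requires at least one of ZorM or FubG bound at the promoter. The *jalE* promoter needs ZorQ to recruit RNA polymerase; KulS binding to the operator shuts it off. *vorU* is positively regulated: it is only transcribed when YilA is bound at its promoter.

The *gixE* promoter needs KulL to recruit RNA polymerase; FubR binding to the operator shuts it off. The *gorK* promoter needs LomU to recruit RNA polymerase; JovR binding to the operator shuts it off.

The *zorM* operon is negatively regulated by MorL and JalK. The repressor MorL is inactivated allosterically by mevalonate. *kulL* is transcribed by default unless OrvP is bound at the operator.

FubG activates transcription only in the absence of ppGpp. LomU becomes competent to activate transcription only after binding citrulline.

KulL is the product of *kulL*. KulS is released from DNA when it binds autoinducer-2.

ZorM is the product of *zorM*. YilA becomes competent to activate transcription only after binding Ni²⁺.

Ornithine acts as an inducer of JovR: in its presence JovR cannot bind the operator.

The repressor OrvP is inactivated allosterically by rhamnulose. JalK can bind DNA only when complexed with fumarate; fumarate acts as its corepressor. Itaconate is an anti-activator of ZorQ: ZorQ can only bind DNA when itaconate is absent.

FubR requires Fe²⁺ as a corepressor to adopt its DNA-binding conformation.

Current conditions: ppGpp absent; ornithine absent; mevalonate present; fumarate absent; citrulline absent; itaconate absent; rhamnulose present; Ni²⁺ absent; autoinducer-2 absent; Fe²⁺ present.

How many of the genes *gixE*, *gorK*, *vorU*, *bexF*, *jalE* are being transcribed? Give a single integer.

Rhamnulose is present, so OrvP is inactive.
With no repressor bound, *kulL* is transcribed.
So KulL is produced and active.
Fe²⁺ is present, so FubR is active.
With repressor FubR bound, *gixE* is not transcribed.
→ *gixE* is OFF.
Ornithine is absent, so JovR is active.
Citrulline is absent, so LomU is inactive.
With repressor JovR bound, *gorK* is not transcribed.
→ *gorK* is OFF.
Ni²⁺ is absent, so YilA is inactive.
Required activator YilA is absent, so *vorU* is not transcribed.
→ *vorU* is OFF.
Mevalonate is present, so MorL is inactive.
Fumarate is absent, so JalK is inactive.
With no repressor bound, *zorM* is transcribed.
So ZorM is produced and active.
ppGpp is absent, so FubG is active.
Activator ZorM is present, so *bexF* is transcribed.
→ *bexF* is ON.
Itaconate is absent, so ZorQ is active.
Autoinducer-2 is absent, so KulS is active.
With repressor KulS bound, *jalE* is not transcribed.
→ *jalE* is OFF.
1 of the 5 genes is transcribed.

1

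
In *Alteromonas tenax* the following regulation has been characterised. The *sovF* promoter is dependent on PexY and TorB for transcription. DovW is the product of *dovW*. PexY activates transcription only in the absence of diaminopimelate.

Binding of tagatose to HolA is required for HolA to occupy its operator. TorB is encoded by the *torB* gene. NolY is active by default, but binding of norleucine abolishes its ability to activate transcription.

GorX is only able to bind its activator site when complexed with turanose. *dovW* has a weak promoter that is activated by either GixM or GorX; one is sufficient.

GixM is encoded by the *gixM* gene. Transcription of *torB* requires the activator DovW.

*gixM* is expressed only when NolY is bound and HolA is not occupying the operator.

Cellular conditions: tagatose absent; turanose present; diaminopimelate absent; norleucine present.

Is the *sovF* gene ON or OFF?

ON

Diaminopimelate is absent, so PexY is active.
Tagatose is absent, so HolA is inactive.
Norleucine is present, so NolY is inactive.
Required activator NolY is absent, so *gixM* is not transcribed.
So GixM is not produced.
Turanose is present, so GorX is active.
Activator GorX is present, so *dovW* is transcribed.
So DovW is produced and active.
No repressor is bound and DovW is active, so *torB* is transcribed.
So TorB is produced and active.
No repressor is bound and PexY and TorB are active, so *sovF* is transcribed.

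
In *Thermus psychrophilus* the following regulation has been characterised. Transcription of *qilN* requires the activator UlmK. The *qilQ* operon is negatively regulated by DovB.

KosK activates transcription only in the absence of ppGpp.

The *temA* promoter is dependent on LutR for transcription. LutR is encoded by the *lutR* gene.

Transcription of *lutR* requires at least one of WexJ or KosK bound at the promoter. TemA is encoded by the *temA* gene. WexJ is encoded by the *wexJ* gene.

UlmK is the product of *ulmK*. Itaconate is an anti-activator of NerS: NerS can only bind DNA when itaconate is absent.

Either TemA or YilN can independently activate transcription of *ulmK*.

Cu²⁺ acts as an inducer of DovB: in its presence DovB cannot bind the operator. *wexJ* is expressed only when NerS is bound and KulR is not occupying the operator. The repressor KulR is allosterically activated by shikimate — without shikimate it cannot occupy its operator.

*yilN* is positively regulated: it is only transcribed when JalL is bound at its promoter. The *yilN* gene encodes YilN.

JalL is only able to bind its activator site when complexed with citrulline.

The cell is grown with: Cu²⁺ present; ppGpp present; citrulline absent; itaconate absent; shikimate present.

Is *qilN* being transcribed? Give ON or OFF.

Itaconate is absent, so NerS is active.
Shikimate is present, so KulR is active.
With repressor KulR bound, *wexJ* is not transcribed.
So WexJ is not produced.
ppGpp is present, so KosK is inactive.
No activator is available at the *lutR* promoter, so *lutR* is not transcribed.
So LutR is not produced.
Required activator LutR is absent, so *temA* is not transcribed.
So TemA is not produced.
Citrulline is absent, so JalL is inactive.
Required activator JalL is absent, so *yilN* is not transcribed.
So YilN is not produced.
No activator is available at the *ulmK* promoter, so *ulmK* is not transcribed.
So UlmK is not produced.
Required activator UlmK is absent, so *qilN* is not transcribed.

OFF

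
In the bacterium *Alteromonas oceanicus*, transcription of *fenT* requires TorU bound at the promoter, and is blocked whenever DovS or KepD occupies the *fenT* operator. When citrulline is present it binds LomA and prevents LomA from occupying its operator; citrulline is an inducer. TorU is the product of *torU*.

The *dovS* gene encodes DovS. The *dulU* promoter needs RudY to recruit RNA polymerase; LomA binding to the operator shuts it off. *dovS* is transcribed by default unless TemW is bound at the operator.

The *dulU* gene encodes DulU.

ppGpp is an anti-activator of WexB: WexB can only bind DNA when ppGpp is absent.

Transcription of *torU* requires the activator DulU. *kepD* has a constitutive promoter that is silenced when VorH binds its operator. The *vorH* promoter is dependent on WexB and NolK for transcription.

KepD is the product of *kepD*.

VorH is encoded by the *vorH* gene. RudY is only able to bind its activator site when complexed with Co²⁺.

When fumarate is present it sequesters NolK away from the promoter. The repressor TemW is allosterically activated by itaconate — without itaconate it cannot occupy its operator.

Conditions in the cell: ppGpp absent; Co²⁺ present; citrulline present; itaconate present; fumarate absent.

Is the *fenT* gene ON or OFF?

ON

Itaconate is present, so TemW is active.
With repressor TemW bound, *dovS* is not transcribed.
So DovS is not produced.
ppGpp is absent, so WexB is active.
Fumarate is absent, so NolK is active.
No repressor is bound and WexB and NolK are active, so *vorH* is transcribed.
So VorH is produced and active.
With repressor VorH bound, *kepD* is not transcribed.
So KepD is not produced.
Co²⁺ is present, so RudY is active.
Citrulline is present, so LomA is inactive.
No repressor is bound and RudY is active, so *dulU* is transcribed.
So DulU is produced and active.
No repressor is bound and DulU is active, so *torU* is transcribed.
So TorU is produced and active.
No repressor is bound and TorU is active, so *fenT* is transcribed.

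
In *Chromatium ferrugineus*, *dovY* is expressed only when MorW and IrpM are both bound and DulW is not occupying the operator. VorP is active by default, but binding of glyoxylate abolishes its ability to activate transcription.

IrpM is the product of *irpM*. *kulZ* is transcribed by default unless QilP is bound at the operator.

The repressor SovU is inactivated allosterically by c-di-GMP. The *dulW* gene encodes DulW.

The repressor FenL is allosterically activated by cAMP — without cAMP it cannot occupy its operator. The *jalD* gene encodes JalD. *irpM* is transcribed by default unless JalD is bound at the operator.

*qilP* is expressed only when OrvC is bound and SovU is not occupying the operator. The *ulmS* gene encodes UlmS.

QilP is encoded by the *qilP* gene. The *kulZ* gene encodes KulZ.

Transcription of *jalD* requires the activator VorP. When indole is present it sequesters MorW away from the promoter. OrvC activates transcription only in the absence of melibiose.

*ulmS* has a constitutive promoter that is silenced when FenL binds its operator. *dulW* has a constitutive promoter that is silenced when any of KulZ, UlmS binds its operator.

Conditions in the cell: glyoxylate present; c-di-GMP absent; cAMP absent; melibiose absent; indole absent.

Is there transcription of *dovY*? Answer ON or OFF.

Indole is absent, so MorW is active.
Glyoxylate is present, so VorP is inactive.
Required activator VorP is absent, so *jalD* is not transcribed.
So JalD is not produced.
With no repressor bound, *irpM* is transcribed.
So IrpM is produced and active.
Melibiose is absent, so OrvC is active.
c-di-GMP is absent, so SovU is active.
With repressor SovU bound, *qilP* is not transcribed.
So QilP is not produced.
With no repressor bound, *kulZ* is transcribed.
So KulZ is produced and active.
cAMP is absent, so FenL is inactive.
With no repressor bound, *ulmS* is transcribed.
So UlmS is produced and active.
With repressor KulZ bound, *dulW* is not transcribed.
So DulW is not produced.
No repressor is bound and MorW and IrpM are active, so *dovY* is transcribed.

ON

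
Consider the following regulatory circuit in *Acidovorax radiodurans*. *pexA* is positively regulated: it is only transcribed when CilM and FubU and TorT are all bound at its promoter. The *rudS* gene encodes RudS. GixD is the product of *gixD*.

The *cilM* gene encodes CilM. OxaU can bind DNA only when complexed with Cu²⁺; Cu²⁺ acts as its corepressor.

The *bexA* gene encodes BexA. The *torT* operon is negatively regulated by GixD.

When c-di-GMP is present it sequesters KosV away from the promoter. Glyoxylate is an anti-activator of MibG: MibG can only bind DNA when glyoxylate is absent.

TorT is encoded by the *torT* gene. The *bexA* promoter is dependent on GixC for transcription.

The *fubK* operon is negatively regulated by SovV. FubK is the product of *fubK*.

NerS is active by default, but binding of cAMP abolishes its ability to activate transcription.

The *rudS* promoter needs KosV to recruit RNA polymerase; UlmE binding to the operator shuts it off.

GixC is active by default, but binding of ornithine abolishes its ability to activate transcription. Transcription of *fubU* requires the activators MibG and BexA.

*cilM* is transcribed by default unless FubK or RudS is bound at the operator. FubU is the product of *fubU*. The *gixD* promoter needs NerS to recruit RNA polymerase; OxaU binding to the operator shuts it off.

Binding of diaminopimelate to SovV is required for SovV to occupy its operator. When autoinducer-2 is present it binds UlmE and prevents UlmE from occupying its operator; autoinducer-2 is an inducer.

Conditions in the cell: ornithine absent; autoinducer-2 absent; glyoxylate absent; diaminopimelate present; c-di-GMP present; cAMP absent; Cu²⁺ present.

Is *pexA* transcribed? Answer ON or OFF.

ON

Diaminopimelate is present, so SovV is active.
With repressor SovV bound, *fubK* is not transcribed.
So FubK is not produced.
Autoinducer-2 is absent, so UlmE is active.
c-di-GMP is present, so KosV is inactive.
With repressor UlmE bound, *rudS* is not transcribed.
So RudS is not produced.
With no repressor bound, *cilM* is transcribed.
So CilM is produced and active.
Glyoxylate is absent, so MibG is active.
Ornithine is absent, so GixC is active.
No repressor is bound and GixC is active, so *bexA* is transcribed.
So BexA is produced and active.
No repressor is bound and MibG and BexA are active, so *fubU* is transcribed.
So FubU is produced and active.
Cu²⁺ is present, so OxaU is active.
cAMP is absent, so NerS is active.
With repressor OxaU bound, *gixD* is not transcribed.
So GixD is not produced.
With no repressor bound, *torT* is transcribed.
So TorT is produced and active.
No repressor is bound and CilM and FubU and TorT are active, so *pexA* is transcribed.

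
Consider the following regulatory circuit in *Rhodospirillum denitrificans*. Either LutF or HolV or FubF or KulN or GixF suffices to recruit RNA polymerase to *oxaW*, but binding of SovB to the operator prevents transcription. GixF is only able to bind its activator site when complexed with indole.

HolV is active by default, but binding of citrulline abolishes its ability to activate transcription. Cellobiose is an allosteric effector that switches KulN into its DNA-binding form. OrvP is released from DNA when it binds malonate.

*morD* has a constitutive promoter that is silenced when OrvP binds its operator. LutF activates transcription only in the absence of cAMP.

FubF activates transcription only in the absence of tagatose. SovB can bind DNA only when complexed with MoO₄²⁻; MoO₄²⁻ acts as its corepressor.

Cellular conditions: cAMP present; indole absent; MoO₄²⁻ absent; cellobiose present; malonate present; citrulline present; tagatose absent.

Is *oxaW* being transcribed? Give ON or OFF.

ON

cAMP is present, so LutF is inactive.
Citrulline is present, so HolV is inactive.
MoO₄²⁻ is absent, so SovB is inactive.
Tagatose is absent, so FubF is active.
Cellobiose is present, so KulN is active.
Indole is absent, so GixF is inactive.
Activator FubF is present, so *oxaW* is transcribed.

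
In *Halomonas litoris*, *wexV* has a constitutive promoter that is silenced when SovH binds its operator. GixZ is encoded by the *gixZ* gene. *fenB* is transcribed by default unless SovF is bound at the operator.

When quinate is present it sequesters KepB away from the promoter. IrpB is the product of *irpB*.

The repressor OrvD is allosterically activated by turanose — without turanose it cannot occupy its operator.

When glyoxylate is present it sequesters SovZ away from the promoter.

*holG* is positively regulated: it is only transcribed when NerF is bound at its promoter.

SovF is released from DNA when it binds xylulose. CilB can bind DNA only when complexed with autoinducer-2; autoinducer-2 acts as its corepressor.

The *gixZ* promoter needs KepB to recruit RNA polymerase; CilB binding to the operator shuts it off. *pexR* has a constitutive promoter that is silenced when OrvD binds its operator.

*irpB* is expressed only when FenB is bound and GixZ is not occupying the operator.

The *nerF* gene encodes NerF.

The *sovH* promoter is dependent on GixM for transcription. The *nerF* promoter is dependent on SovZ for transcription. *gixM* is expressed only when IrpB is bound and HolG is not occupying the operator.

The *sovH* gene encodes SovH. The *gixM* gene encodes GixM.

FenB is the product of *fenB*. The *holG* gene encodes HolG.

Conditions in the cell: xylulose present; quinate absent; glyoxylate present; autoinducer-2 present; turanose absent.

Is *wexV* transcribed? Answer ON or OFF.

Autoinducer-2 is present, so CilB is active.
Quinate is absent, so KepB is active.
With repressor CilB bound, *gixZ* is not transcribed.
So GixZ is not produced.
Xylulose is present, so SovF is inactive.
With no repressor bound, *fenB* is transcribed.
So FenB is produced and active.
No repressor is bound and FenB is active, so *irpB* is transcribed.
So IrpB is produced and active.
Glyoxylate is present, so SovZ is inactive.
Required activator SovZ is absent, so *nerF* is not transcribed.
So NerF is not produced.
Required activator NerF is absent, so *holG* is not transcribed.
So HolG is not produced.
No repressor is bound and IrpB is active, so *gixM* is transcribed.
So GixM is produced and active.
No repressor is bound and GixM is active, so *sovH* is transcribed.
So SovH is produced and active.
With repressor SovH bound, *wexV* is not transcribed.

OFF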